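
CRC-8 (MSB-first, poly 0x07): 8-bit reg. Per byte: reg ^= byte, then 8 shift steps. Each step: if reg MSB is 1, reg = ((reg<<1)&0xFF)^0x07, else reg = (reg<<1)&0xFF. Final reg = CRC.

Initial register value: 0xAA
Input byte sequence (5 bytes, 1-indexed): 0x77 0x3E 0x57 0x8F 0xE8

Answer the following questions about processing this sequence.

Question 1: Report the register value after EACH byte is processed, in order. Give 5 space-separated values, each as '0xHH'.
0x1D 0xE9 0x33 0x3D 0x25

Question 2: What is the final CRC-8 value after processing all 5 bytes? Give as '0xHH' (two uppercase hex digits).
After byte 1 (0x77): reg=0x1D
After byte 2 (0x3E): reg=0xE9
After byte 3 (0x57): reg=0x33
After byte 4 (0x8F): reg=0x3D
After byte 5 (0xE8): reg=0x25

Answer: 0x25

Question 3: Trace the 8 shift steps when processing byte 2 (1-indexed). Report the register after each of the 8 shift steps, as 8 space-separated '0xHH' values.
Answer: 0x46 0x8C 0x1F 0x3E 0x7C 0xF8 0xF7 0xE9

Derivation:
After byte 1 (0x77): reg=0x1D
Register before byte 2: 0x1D
After XOR with byte 0x3E: 0x23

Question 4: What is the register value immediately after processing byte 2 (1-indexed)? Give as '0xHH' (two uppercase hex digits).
Answer: 0xE9

Derivation:
After byte 1 (0x77): reg=0x1D
After byte 2 (0x3E): reg=0xE9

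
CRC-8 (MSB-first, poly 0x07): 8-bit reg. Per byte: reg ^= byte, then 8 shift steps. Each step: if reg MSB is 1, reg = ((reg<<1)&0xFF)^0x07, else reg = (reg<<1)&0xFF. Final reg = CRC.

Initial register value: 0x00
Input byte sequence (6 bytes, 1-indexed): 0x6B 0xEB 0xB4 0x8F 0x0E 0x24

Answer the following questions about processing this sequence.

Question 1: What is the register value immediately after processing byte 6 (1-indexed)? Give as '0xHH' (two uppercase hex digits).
Answer: 0x5B

Derivation:
After byte 1 (0x6B): reg=0x16
After byte 2 (0xEB): reg=0xFD
After byte 3 (0xB4): reg=0xF8
After byte 4 (0x8F): reg=0x42
After byte 5 (0x0E): reg=0xE3
After byte 6 (0x24): reg=0x5B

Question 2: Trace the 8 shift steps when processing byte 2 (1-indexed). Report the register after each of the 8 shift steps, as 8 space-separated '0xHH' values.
After byte 1 (0x6B): reg=0x16
Register before byte 2: 0x16
After XOR with byte 0xEB: 0xFD

Answer: 0xFD 0xFD 0xFD 0xFD 0xFD 0xFD 0xFD 0xFD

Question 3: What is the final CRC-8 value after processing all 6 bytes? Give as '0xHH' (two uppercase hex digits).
After byte 1 (0x6B): reg=0x16
After byte 2 (0xEB): reg=0xFD
After byte 3 (0xB4): reg=0xF8
After byte 4 (0x8F): reg=0x42
After byte 5 (0x0E): reg=0xE3
After byte 6 (0x24): reg=0x5B

Answer: 0x5B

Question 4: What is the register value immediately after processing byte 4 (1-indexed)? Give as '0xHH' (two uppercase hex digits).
Answer: 0x42

Derivation:
After byte 1 (0x6B): reg=0x16
After byte 2 (0xEB): reg=0xFD
After byte 3 (0xB4): reg=0xF8
After byte 4 (0x8F): reg=0x42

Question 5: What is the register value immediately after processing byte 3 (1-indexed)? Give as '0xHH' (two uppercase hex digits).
Answer: 0xF8

Derivation:
After byte 1 (0x6B): reg=0x16
After byte 2 (0xEB): reg=0xFD
After byte 3 (0xB4): reg=0xF8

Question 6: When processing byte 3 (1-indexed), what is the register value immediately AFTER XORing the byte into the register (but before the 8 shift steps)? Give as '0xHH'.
Answer: 0x49

Derivation:
Register before byte 3: 0xFD
Byte 3: 0xB4
0xFD XOR 0xB4 = 0x49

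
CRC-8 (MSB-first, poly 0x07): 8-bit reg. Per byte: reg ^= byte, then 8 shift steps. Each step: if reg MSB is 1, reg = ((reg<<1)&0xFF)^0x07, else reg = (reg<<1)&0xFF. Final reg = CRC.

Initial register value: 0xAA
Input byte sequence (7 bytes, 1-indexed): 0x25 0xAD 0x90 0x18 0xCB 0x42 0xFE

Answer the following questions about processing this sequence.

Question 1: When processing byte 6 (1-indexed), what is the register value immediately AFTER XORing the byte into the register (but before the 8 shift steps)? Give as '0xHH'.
Register before byte 6: 0x8F
Byte 6: 0x42
0x8F XOR 0x42 = 0xCD

Answer: 0xCD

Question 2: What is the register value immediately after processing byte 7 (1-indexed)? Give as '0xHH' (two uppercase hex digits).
After byte 1 (0x25): reg=0xA4
After byte 2 (0xAD): reg=0x3F
After byte 3 (0x90): reg=0x44
After byte 4 (0x18): reg=0x93
After byte 5 (0xCB): reg=0x8F
After byte 6 (0x42): reg=0x6D
After byte 7 (0xFE): reg=0xF0

Answer: 0xF0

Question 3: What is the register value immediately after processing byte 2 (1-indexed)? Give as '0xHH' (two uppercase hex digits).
Answer: 0x3F

Derivation:
After byte 1 (0x25): reg=0xA4
After byte 2 (0xAD): reg=0x3F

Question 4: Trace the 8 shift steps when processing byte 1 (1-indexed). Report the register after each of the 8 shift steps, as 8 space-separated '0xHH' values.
Answer: 0x19 0x32 0x64 0xC8 0x97 0x29 0x52 0xA4

Derivation:
Register before byte 1: 0xAA
After XOR with byte 0x25: 0x8F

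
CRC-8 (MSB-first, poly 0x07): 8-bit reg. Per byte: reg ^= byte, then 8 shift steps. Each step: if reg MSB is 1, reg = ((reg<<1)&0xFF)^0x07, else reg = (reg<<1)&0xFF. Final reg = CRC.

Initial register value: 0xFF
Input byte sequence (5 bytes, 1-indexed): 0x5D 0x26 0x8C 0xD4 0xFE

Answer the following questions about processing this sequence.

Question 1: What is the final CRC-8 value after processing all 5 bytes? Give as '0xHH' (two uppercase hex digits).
Answer: 0x66

Derivation:
After byte 1 (0x5D): reg=0x67
After byte 2 (0x26): reg=0xC0
After byte 3 (0x8C): reg=0xE3
After byte 4 (0xD4): reg=0x85
After byte 5 (0xFE): reg=0x66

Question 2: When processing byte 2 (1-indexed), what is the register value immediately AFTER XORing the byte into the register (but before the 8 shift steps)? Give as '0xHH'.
Register before byte 2: 0x67
Byte 2: 0x26
0x67 XOR 0x26 = 0x41

Answer: 0x41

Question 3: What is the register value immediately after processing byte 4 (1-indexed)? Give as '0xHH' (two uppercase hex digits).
Answer: 0x85

Derivation:
After byte 1 (0x5D): reg=0x67
After byte 2 (0x26): reg=0xC0
After byte 3 (0x8C): reg=0xE3
After byte 4 (0xD4): reg=0x85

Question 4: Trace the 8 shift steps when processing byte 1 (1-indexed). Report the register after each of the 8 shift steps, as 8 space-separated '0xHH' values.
Register before byte 1: 0xFF
After XOR with byte 0x5D: 0xA2

Answer: 0x43 0x86 0x0B 0x16 0x2C 0x58 0xB0 0x67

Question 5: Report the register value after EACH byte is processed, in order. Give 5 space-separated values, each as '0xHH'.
0x67 0xC0 0xE3 0x85 0x66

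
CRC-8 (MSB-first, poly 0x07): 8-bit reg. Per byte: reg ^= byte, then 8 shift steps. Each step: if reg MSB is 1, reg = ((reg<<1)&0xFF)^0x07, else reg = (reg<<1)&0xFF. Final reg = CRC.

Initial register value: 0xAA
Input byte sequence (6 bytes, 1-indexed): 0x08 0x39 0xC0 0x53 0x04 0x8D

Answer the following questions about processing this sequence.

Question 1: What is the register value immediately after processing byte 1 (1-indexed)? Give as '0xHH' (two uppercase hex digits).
Answer: 0x67

Derivation:
After byte 1 (0x08): reg=0x67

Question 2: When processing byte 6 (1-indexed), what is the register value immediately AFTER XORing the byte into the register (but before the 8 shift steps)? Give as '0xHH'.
Answer: 0x17

Derivation:
Register before byte 6: 0x9A
Byte 6: 0x8D
0x9A XOR 0x8D = 0x17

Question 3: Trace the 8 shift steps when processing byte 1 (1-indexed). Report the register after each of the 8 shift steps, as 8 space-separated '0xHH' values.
Register before byte 1: 0xAA
After XOR with byte 0x08: 0xA2

Answer: 0x43 0x86 0x0B 0x16 0x2C 0x58 0xB0 0x67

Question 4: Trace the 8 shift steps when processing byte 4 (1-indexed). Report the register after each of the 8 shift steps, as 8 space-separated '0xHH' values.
Answer: 0x89 0x15 0x2A 0x54 0xA8 0x57 0xAE 0x5B

Derivation:
After byte 1 (0x08): reg=0x67
After byte 2 (0x39): reg=0x9D
After byte 3 (0xC0): reg=0x94
Register before byte 4: 0x94
After XOR with byte 0x53: 0xC7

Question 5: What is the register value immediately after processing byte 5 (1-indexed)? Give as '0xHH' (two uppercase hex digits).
After byte 1 (0x08): reg=0x67
After byte 2 (0x39): reg=0x9D
After byte 3 (0xC0): reg=0x94
After byte 4 (0x53): reg=0x5B
After byte 5 (0x04): reg=0x9A

Answer: 0x9A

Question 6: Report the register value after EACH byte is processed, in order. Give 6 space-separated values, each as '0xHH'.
0x67 0x9D 0x94 0x5B 0x9A 0x65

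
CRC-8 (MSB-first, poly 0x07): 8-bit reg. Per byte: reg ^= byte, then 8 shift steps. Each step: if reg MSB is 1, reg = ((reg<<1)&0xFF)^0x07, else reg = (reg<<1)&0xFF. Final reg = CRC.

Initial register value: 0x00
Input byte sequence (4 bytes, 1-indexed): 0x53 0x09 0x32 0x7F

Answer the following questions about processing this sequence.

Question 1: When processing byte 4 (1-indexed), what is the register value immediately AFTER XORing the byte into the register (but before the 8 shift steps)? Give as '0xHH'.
Register before byte 4: 0xBA
Byte 4: 0x7F
0xBA XOR 0x7F = 0xC5

Answer: 0xC5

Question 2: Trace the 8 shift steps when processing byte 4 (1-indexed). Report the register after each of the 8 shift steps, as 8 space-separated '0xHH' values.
Answer: 0x8D 0x1D 0x3A 0x74 0xE8 0xD7 0xA9 0x55

Derivation:
After byte 1 (0x53): reg=0xBE
After byte 2 (0x09): reg=0x0C
After byte 3 (0x32): reg=0xBA
Register before byte 4: 0xBA
After XOR with byte 0x7F: 0xC5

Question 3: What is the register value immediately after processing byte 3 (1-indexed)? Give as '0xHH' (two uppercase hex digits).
Answer: 0xBA

Derivation:
After byte 1 (0x53): reg=0xBE
After byte 2 (0x09): reg=0x0C
After byte 3 (0x32): reg=0xBA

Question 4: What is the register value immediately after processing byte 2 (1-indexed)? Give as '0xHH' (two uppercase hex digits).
After byte 1 (0x53): reg=0xBE
After byte 2 (0x09): reg=0x0C

Answer: 0x0C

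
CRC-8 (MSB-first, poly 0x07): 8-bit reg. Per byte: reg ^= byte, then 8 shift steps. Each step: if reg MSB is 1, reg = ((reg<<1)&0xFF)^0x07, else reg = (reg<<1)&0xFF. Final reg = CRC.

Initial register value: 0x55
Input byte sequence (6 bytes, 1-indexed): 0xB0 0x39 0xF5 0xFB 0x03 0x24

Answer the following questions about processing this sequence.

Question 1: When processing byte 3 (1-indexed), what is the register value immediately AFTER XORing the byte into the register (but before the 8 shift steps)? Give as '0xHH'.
Answer: 0x58

Derivation:
Register before byte 3: 0xAD
Byte 3: 0xF5
0xAD XOR 0xF5 = 0x58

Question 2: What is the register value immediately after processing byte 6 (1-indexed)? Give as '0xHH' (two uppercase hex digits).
After byte 1 (0xB0): reg=0xB5
After byte 2 (0x39): reg=0xAD
After byte 3 (0xF5): reg=0x8F
After byte 4 (0xFB): reg=0x4B
After byte 5 (0x03): reg=0xFF
After byte 6 (0x24): reg=0x0F

Answer: 0x0F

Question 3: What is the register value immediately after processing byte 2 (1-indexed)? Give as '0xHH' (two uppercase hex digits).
Answer: 0xAD

Derivation:
After byte 1 (0xB0): reg=0xB5
After byte 2 (0x39): reg=0xAD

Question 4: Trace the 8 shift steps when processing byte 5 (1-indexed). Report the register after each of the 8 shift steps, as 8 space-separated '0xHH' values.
After byte 1 (0xB0): reg=0xB5
After byte 2 (0x39): reg=0xAD
After byte 3 (0xF5): reg=0x8F
After byte 4 (0xFB): reg=0x4B
Register before byte 5: 0x4B
After XOR with byte 0x03: 0x48

Answer: 0x90 0x27 0x4E 0x9C 0x3F 0x7E 0xFC 0xFF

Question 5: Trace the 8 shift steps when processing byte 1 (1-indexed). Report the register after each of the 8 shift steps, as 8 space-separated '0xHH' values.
Register before byte 1: 0x55
After XOR with byte 0xB0: 0xE5

Answer: 0xCD 0x9D 0x3D 0x7A 0xF4 0xEF 0xD9 0xB5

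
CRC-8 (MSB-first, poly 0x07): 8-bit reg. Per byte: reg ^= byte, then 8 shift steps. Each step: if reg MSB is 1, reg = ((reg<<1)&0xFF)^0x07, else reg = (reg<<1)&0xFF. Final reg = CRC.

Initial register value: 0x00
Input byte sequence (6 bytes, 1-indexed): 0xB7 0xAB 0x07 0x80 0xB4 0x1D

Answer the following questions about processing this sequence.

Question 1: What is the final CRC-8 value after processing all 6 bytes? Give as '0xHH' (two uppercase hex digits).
Answer: 0xFB

Derivation:
After byte 1 (0xB7): reg=0x0C
After byte 2 (0xAB): reg=0x7C
After byte 3 (0x07): reg=0x66
After byte 4 (0x80): reg=0xBC
After byte 5 (0xB4): reg=0x38
After byte 6 (0x1D): reg=0xFB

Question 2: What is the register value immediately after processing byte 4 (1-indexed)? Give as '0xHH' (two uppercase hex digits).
Answer: 0xBC

Derivation:
After byte 1 (0xB7): reg=0x0C
After byte 2 (0xAB): reg=0x7C
After byte 3 (0x07): reg=0x66
After byte 4 (0x80): reg=0xBC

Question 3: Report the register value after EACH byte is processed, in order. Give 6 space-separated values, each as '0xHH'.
0x0C 0x7C 0x66 0xBC 0x38 0xFB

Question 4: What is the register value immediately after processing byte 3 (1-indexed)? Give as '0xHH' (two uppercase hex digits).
Answer: 0x66

Derivation:
After byte 1 (0xB7): reg=0x0C
After byte 2 (0xAB): reg=0x7C
After byte 3 (0x07): reg=0x66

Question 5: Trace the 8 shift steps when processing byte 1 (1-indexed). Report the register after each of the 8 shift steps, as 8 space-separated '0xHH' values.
Register before byte 1: 0x00
After XOR with byte 0xB7: 0xB7

Answer: 0x69 0xD2 0xA3 0x41 0x82 0x03 0x06 0x0C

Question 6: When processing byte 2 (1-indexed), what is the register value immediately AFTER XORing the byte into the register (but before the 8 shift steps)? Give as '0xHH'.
Register before byte 2: 0x0C
Byte 2: 0xAB
0x0C XOR 0xAB = 0xA7

Answer: 0xA7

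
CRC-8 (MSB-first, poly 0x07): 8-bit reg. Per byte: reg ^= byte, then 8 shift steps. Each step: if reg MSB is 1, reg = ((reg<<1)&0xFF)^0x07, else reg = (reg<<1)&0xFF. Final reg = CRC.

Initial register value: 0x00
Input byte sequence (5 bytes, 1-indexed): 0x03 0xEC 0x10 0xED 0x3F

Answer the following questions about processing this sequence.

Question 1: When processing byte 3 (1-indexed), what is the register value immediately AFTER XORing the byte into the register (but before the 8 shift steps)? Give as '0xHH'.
Register before byte 3: 0xB5
Byte 3: 0x10
0xB5 XOR 0x10 = 0xA5

Answer: 0xA5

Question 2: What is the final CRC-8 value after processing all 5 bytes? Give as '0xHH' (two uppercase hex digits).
After byte 1 (0x03): reg=0x09
After byte 2 (0xEC): reg=0xB5
After byte 3 (0x10): reg=0x72
After byte 4 (0xED): reg=0xD4
After byte 5 (0x3F): reg=0x9F

Answer: 0x9F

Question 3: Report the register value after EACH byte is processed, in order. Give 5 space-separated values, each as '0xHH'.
0x09 0xB5 0x72 0xD4 0x9F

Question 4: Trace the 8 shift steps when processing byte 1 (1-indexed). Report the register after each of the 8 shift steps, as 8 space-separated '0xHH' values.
Answer: 0x06 0x0C 0x18 0x30 0x60 0xC0 0x87 0x09

Derivation:
Register before byte 1: 0x00
After XOR with byte 0x03: 0x03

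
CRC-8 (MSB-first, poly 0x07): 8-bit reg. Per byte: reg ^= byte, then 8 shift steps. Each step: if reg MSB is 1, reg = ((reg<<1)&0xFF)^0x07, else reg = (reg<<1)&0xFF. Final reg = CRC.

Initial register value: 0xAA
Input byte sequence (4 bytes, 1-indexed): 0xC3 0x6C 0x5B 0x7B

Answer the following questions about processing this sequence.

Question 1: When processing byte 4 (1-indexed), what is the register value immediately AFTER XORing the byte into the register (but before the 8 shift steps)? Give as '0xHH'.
Answer: 0x0B

Derivation:
Register before byte 4: 0x70
Byte 4: 0x7B
0x70 XOR 0x7B = 0x0B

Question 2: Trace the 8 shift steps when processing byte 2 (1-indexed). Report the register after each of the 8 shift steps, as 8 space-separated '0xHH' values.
Answer: 0xE8 0xD7 0xA9 0x55 0xAA 0x53 0xA6 0x4B

Derivation:
After byte 1 (0xC3): reg=0x18
Register before byte 2: 0x18
After XOR with byte 0x6C: 0x74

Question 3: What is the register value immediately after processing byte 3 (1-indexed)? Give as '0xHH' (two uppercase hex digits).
Answer: 0x70

Derivation:
After byte 1 (0xC3): reg=0x18
After byte 2 (0x6C): reg=0x4B
After byte 3 (0x5B): reg=0x70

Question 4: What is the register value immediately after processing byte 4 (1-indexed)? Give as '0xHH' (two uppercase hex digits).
Answer: 0x31

Derivation:
After byte 1 (0xC3): reg=0x18
After byte 2 (0x6C): reg=0x4B
After byte 3 (0x5B): reg=0x70
After byte 4 (0x7B): reg=0x31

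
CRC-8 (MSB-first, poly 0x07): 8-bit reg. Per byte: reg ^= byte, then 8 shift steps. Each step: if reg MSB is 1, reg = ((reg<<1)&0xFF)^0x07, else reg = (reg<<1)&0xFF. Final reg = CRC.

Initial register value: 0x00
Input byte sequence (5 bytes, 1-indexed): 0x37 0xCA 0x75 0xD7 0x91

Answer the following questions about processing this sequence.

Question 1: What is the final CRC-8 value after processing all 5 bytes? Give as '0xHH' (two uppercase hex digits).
After byte 1 (0x37): reg=0x85
After byte 2 (0xCA): reg=0xEA
After byte 3 (0x75): reg=0xD4
After byte 4 (0xD7): reg=0x09
After byte 5 (0x91): reg=0xC1

Answer: 0xC1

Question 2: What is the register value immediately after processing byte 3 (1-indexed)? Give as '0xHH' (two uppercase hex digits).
After byte 1 (0x37): reg=0x85
After byte 2 (0xCA): reg=0xEA
After byte 3 (0x75): reg=0xD4

Answer: 0xD4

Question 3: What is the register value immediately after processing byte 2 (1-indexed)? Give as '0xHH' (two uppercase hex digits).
Answer: 0xEA

Derivation:
After byte 1 (0x37): reg=0x85
After byte 2 (0xCA): reg=0xEA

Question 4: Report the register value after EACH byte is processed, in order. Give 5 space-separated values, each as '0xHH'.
0x85 0xEA 0xD4 0x09 0xC1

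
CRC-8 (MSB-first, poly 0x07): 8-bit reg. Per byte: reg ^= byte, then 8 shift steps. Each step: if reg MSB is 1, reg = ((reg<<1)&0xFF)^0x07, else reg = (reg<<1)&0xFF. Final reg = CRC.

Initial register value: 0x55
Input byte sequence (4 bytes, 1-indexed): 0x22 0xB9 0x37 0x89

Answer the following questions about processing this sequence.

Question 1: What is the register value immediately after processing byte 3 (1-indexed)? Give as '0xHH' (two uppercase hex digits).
Answer: 0x06

Derivation:
After byte 1 (0x22): reg=0x42
After byte 2 (0xB9): reg=0xEF
After byte 3 (0x37): reg=0x06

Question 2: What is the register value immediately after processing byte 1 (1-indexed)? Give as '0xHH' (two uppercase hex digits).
Answer: 0x42

Derivation:
After byte 1 (0x22): reg=0x42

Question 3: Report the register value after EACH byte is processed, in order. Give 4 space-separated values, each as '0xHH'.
0x42 0xEF 0x06 0xA4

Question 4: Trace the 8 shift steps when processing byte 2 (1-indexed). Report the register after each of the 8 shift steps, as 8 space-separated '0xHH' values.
Answer: 0xF1 0xE5 0xCD 0x9D 0x3D 0x7A 0xF4 0xEF

Derivation:
After byte 1 (0x22): reg=0x42
Register before byte 2: 0x42
After XOR with byte 0xB9: 0xFB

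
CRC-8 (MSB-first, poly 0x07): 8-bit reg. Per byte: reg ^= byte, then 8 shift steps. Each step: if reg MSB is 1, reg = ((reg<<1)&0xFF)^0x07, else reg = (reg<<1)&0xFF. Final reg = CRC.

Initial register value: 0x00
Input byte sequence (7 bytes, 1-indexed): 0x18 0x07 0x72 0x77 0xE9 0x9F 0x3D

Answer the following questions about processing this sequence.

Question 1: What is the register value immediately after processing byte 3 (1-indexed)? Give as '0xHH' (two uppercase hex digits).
After byte 1 (0x18): reg=0x48
After byte 2 (0x07): reg=0xEA
After byte 3 (0x72): reg=0xC1

Answer: 0xC1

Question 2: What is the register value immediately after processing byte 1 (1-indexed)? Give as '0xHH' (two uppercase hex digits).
Answer: 0x48

Derivation:
After byte 1 (0x18): reg=0x48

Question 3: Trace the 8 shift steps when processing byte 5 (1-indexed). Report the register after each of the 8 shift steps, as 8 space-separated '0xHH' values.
Answer: 0xC3 0x81 0x05 0x0A 0x14 0x28 0x50 0xA0

Derivation:
After byte 1 (0x18): reg=0x48
After byte 2 (0x07): reg=0xEA
After byte 3 (0x72): reg=0xC1
After byte 4 (0x77): reg=0x0B
Register before byte 5: 0x0B
After XOR with byte 0xE9: 0xE2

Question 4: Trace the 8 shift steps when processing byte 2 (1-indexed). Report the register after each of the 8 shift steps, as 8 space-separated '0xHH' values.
Answer: 0x9E 0x3B 0x76 0xEC 0xDF 0xB9 0x75 0xEA

Derivation:
After byte 1 (0x18): reg=0x48
Register before byte 2: 0x48
After XOR with byte 0x07: 0x4F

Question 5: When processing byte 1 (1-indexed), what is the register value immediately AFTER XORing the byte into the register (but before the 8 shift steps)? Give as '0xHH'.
Answer: 0x18

Derivation:
Register before byte 1: 0x00
Byte 1: 0x18
0x00 XOR 0x18 = 0x18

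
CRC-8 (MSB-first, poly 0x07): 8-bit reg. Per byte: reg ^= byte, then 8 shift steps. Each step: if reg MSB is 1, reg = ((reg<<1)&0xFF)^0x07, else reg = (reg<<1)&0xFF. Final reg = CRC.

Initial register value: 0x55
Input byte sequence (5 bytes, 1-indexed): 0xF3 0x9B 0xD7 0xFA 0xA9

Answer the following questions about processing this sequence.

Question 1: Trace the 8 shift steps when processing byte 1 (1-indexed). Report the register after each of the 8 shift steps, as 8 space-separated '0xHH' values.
Answer: 0x4B 0x96 0x2B 0x56 0xAC 0x5F 0xBE 0x7B

Derivation:
Register before byte 1: 0x55
After XOR with byte 0xF3: 0xA6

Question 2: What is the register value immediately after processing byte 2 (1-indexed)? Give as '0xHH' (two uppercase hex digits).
After byte 1 (0xF3): reg=0x7B
After byte 2 (0x9B): reg=0xAE

Answer: 0xAE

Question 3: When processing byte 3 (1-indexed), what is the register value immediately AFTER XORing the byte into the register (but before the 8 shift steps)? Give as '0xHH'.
Register before byte 3: 0xAE
Byte 3: 0xD7
0xAE XOR 0xD7 = 0x79

Answer: 0x79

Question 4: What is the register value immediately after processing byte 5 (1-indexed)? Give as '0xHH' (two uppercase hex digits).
Answer: 0x9D

Derivation:
After byte 1 (0xF3): reg=0x7B
After byte 2 (0x9B): reg=0xAE
After byte 3 (0xD7): reg=0x68
After byte 4 (0xFA): reg=0xF7
After byte 5 (0xA9): reg=0x9D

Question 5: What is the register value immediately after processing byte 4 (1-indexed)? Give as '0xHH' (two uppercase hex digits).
Answer: 0xF7

Derivation:
After byte 1 (0xF3): reg=0x7B
After byte 2 (0x9B): reg=0xAE
After byte 3 (0xD7): reg=0x68
After byte 4 (0xFA): reg=0xF7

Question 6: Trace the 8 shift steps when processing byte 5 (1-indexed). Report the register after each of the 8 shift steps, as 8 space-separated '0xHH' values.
Answer: 0xBC 0x7F 0xFE 0xFB 0xF1 0xE5 0xCD 0x9D

Derivation:
After byte 1 (0xF3): reg=0x7B
After byte 2 (0x9B): reg=0xAE
After byte 3 (0xD7): reg=0x68
After byte 4 (0xFA): reg=0xF7
Register before byte 5: 0xF7
After XOR with byte 0xA9: 0x5E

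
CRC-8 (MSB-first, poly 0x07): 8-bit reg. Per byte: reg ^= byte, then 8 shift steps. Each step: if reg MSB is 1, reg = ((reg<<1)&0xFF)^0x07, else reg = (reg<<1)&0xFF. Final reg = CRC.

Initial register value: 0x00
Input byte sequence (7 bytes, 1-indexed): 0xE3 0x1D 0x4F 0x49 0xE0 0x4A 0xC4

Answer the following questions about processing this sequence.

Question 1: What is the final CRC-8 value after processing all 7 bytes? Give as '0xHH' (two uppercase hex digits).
Answer: 0xD4

Derivation:
After byte 1 (0xE3): reg=0xA7
After byte 2 (0x1D): reg=0x2F
After byte 3 (0x4F): reg=0x27
After byte 4 (0x49): reg=0x0D
After byte 5 (0xE0): reg=0x8D
After byte 6 (0x4A): reg=0x5B
After byte 7 (0xC4): reg=0xD4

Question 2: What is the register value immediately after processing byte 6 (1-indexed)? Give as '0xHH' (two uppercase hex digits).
After byte 1 (0xE3): reg=0xA7
After byte 2 (0x1D): reg=0x2F
After byte 3 (0x4F): reg=0x27
After byte 4 (0x49): reg=0x0D
After byte 5 (0xE0): reg=0x8D
After byte 6 (0x4A): reg=0x5B

Answer: 0x5B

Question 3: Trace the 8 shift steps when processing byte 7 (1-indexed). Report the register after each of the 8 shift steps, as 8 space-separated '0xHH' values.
After byte 1 (0xE3): reg=0xA7
After byte 2 (0x1D): reg=0x2F
After byte 3 (0x4F): reg=0x27
After byte 4 (0x49): reg=0x0D
After byte 5 (0xE0): reg=0x8D
After byte 6 (0x4A): reg=0x5B
Register before byte 7: 0x5B
After XOR with byte 0xC4: 0x9F

Answer: 0x39 0x72 0xE4 0xCF 0x99 0x35 0x6A 0xD4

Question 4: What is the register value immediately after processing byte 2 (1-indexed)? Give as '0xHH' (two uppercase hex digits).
After byte 1 (0xE3): reg=0xA7
After byte 2 (0x1D): reg=0x2F

Answer: 0x2F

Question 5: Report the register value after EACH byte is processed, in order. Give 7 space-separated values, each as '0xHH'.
0xA7 0x2F 0x27 0x0D 0x8D 0x5B 0xD4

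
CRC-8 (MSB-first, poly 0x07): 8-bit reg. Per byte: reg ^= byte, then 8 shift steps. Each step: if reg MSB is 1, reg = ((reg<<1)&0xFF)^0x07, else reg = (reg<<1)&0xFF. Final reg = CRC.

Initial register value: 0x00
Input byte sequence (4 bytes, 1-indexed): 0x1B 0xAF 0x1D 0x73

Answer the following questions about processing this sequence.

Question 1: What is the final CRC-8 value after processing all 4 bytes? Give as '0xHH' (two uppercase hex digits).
After byte 1 (0x1B): reg=0x41
After byte 2 (0xAF): reg=0x84
After byte 3 (0x1D): reg=0xC6
After byte 4 (0x73): reg=0x02

Answer: 0x02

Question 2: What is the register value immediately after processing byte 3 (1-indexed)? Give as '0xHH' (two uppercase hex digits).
Answer: 0xC6

Derivation:
After byte 1 (0x1B): reg=0x41
After byte 2 (0xAF): reg=0x84
After byte 3 (0x1D): reg=0xC6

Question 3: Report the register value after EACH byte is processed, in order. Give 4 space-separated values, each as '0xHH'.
0x41 0x84 0xC6 0x02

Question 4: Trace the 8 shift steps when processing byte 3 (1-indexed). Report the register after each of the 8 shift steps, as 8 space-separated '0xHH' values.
Answer: 0x35 0x6A 0xD4 0xAF 0x59 0xB2 0x63 0xC6

Derivation:
After byte 1 (0x1B): reg=0x41
After byte 2 (0xAF): reg=0x84
Register before byte 3: 0x84
After XOR with byte 0x1D: 0x99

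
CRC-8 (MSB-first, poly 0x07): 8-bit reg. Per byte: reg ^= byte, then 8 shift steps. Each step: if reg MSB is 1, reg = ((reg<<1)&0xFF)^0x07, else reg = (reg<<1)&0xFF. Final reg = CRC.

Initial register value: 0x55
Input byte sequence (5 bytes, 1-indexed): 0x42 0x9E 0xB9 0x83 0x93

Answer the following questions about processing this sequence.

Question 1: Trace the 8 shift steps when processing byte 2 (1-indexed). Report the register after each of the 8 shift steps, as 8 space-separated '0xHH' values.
Answer: 0xF1 0xE5 0xCD 0x9D 0x3D 0x7A 0xF4 0xEF

Derivation:
After byte 1 (0x42): reg=0x65
Register before byte 2: 0x65
After XOR with byte 0x9E: 0xFB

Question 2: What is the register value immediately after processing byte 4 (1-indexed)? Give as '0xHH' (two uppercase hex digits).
After byte 1 (0x42): reg=0x65
After byte 2 (0x9E): reg=0xEF
After byte 3 (0xB9): reg=0xA5
After byte 4 (0x83): reg=0xF2

Answer: 0xF2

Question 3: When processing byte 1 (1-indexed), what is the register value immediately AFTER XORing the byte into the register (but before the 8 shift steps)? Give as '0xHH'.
Answer: 0x17

Derivation:
Register before byte 1: 0x55
Byte 1: 0x42
0x55 XOR 0x42 = 0x17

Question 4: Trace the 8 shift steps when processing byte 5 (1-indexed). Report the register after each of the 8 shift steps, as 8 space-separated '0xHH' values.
Answer: 0xC2 0x83 0x01 0x02 0x04 0x08 0x10 0x20

Derivation:
After byte 1 (0x42): reg=0x65
After byte 2 (0x9E): reg=0xEF
After byte 3 (0xB9): reg=0xA5
After byte 4 (0x83): reg=0xF2
Register before byte 5: 0xF2
After XOR with byte 0x93: 0x61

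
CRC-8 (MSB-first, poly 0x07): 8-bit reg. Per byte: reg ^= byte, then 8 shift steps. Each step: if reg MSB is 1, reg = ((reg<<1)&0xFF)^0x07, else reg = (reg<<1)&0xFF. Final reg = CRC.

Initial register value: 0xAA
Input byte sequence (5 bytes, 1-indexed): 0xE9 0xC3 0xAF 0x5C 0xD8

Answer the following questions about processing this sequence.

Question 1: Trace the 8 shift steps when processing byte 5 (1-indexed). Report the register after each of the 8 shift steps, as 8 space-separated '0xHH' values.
Answer: 0x02 0x04 0x08 0x10 0x20 0x40 0x80 0x07

Derivation:
After byte 1 (0xE9): reg=0xCE
After byte 2 (0xC3): reg=0x23
After byte 3 (0xAF): reg=0xAD
After byte 4 (0x5C): reg=0xD9
Register before byte 5: 0xD9
After XOR with byte 0xD8: 0x01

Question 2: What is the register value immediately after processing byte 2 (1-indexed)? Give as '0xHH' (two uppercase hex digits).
Answer: 0x23

Derivation:
After byte 1 (0xE9): reg=0xCE
After byte 2 (0xC3): reg=0x23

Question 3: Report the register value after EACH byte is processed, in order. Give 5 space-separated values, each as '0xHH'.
0xCE 0x23 0xAD 0xD9 0x07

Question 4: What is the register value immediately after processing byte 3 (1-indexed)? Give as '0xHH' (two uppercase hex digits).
After byte 1 (0xE9): reg=0xCE
After byte 2 (0xC3): reg=0x23
After byte 3 (0xAF): reg=0xAD

Answer: 0xAD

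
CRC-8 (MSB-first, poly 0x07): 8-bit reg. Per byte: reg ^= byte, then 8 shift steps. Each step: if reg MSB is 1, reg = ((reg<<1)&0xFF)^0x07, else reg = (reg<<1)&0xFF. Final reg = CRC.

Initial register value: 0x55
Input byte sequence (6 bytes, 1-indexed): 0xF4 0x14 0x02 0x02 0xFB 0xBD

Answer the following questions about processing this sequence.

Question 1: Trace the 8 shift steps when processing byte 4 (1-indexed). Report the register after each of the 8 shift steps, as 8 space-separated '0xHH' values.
After byte 1 (0xF4): reg=0x6E
After byte 2 (0x14): reg=0x61
After byte 3 (0x02): reg=0x2E
Register before byte 4: 0x2E
After XOR with byte 0x02: 0x2C

Answer: 0x58 0xB0 0x67 0xCE 0x9B 0x31 0x62 0xC4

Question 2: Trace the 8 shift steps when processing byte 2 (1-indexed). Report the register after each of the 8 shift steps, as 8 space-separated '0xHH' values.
Answer: 0xF4 0xEF 0xD9 0xB5 0x6D 0xDA 0xB3 0x61

Derivation:
After byte 1 (0xF4): reg=0x6E
Register before byte 2: 0x6E
After XOR with byte 0x14: 0x7A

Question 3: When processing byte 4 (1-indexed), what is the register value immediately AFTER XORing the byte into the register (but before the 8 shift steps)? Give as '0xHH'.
Register before byte 4: 0x2E
Byte 4: 0x02
0x2E XOR 0x02 = 0x2C

Answer: 0x2C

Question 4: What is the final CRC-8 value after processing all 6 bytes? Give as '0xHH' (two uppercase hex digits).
Answer: 0x00

Derivation:
After byte 1 (0xF4): reg=0x6E
After byte 2 (0x14): reg=0x61
After byte 3 (0x02): reg=0x2E
After byte 4 (0x02): reg=0xC4
After byte 5 (0xFB): reg=0xBD
After byte 6 (0xBD): reg=0x00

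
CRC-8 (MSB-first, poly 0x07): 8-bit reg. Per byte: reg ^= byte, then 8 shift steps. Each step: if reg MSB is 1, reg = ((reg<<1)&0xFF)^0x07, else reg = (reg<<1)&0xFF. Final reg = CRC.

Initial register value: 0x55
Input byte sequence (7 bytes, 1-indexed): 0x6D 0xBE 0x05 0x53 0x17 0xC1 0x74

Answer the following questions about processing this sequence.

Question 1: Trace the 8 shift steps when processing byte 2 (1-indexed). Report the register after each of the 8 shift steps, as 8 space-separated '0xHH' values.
Answer: 0x2C 0x58 0xB0 0x67 0xCE 0x9B 0x31 0x62

Derivation:
After byte 1 (0x6D): reg=0xA8
Register before byte 2: 0xA8
After XOR with byte 0xBE: 0x16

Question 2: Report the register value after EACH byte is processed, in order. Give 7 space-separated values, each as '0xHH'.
0xA8 0x62 0x32 0x20 0x85 0xDB 0x44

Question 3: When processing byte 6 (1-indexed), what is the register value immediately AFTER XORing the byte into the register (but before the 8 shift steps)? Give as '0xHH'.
Answer: 0x44

Derivation:
Register before byte 6: 0x85
Byte 6: 0xC1
0x85 XOR 0xC1 = 0x44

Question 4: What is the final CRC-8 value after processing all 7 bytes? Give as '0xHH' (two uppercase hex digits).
After byte 1 (0x6D): reg=0xA8
After byte 2 (0xBE): reg=0x62
After byte 3 (0x05): reg=0x32
After byte 4 (0x53): reg=0x20
After byte 5 (0x17): reg=0x85
After byte 6 (0xC1): reg=0xDB
After byte 7 (0x74): reg=0x44

Answer: 0x44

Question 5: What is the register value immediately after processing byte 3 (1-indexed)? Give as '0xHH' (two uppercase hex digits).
Answer: 0x32

Derivation:
After byte 1 (0x6D): reg=0xA8
After byte 2 (0xBE): reg=0x62
After byte 3 (0x05): reg=0x32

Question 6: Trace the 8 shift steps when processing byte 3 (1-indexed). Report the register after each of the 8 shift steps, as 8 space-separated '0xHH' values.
Answer: 0xCE 0x9B 0x31 0x62 0xC4 0x8F 0x19 0x32

Derivation:
After byte 1 (0x6D): reg=0xA8
After byte 2 (0xBE): reg=0x62
Register before byte 3: 0x62
After XOR with byte 0x05: 0x67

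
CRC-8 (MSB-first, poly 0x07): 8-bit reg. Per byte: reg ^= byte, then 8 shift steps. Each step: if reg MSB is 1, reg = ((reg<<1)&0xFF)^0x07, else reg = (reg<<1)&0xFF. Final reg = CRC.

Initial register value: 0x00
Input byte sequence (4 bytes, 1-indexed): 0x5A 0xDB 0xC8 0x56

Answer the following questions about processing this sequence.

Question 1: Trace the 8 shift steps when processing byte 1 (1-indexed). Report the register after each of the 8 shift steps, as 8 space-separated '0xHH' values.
Register before byte 1: 0x00
After XOR with byte 0x5A: 0x5A

Answer: 0xB4 0x6F 0xDE 0xBB 0x71 0xE2 0xC3 0x81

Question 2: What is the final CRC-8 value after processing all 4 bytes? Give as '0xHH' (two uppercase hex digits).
After byte 1 (0x5A): reg=0x81
After byte 2 (0xDB): reg=0x81
After byte 3 (0xC8): reg=0xF8
After byte 4 (0x56): reg=0x43

Answer: 0x43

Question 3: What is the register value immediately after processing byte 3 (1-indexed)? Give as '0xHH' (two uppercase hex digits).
Answer: 0xF8

Derivation:
After byte 1 (0x5A): reg=0x81
After byte 2 (0xDB): reg=0x81
After byte 3 (0xC8): reg=0xF8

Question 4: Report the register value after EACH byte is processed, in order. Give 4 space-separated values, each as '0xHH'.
0x81 0x81 0xF8 0x43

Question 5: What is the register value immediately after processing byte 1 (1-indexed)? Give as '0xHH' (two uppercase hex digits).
Answer: 0x81

Derivation:
After byte 1 (0x5A): reg=0x81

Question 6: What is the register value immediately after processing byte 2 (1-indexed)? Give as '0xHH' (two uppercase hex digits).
Answer: 0x81

Derivation:
After byte 1 (0x5A): reg=0x81
After byte 2 (0xDB): reg=0x81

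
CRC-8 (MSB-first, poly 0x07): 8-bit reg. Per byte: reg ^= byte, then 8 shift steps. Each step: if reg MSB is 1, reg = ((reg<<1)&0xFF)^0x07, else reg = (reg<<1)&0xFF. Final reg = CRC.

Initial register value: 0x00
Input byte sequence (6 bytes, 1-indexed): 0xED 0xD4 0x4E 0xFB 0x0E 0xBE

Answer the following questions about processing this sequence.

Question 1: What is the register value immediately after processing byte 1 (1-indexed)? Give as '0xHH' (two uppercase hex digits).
After byte 1 (0xED): reg=0x8D

Answer: 0x8D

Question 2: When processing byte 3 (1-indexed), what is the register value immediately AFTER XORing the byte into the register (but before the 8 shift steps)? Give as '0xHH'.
Register before byte 3: 0x88
Byte 3: 0x4E
0x88 XOR 0x4E = 0xC6

Answer: 0xC6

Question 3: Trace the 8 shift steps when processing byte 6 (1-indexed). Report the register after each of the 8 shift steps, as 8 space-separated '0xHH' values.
After byte 1 (0xED): reg=0x8D
After byte 2 (0xD4): reg=0x88
After byte 3 (0x4E): reg=0x5C
After byte 4 (0xFB): reg=0x7C
After byte 5 (0x0E): reg=0x59
Register before byte 6: 0x59
After XOR with byte 0xBE: 0xE7

Answer: 0xC9 0x95 0x2D 0x5A 0xB4 0x6F 0xDE 0xBB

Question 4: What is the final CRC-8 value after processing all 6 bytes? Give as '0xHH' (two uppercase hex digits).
After byte 1 (0xED): reg=0x8D
After byte 2 (0xD4): reg=0x88
After byte 3 (0x4E): reg=0x5C
After byte 4 (0xFB): reg=0x7C
After byte 5 (0x0E): reg=0x59
After byte 6 (0xBE): reg=0xBB

Answer: 0xBB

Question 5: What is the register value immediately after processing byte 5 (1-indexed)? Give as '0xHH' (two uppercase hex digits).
After byte 1 (0xED): reg=0x8D
After byte 2 (0xD4): reg=0x88
After byte 3 (0x4E): reg=0x5C
After byte 4 (0xFB): reg=0x7C
After byte 5 (0x0E): reg=0x59

Answer: 0x59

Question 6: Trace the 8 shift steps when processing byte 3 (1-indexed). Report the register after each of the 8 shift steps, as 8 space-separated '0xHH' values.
After byte 1 (0xED): reg=0x8D
After byte 2 (0xD4): reg=0x88
Register before byte 3: 0x88
After XOR with byte 0x4E: 0xC6

Answer: 0x8B 0x11 0x22 0x44 0x88 0x17 0x2E 0x5C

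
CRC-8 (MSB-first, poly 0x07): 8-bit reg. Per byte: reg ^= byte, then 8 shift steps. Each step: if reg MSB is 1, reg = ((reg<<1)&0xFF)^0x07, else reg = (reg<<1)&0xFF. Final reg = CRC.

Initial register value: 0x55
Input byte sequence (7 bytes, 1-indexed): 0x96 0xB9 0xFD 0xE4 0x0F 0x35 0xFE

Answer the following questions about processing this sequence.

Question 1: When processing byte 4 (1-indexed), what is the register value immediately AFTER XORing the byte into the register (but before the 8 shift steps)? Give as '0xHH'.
Answer: 0xDB

Derivation:
Register before byte 4: 0x3F
Byte 4: 0xE4
0x3F XOR 0xE4 = 0xDB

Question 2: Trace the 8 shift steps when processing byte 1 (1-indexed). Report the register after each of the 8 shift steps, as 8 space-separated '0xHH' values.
Answer: 0x81 0x05 0x0A 0x14 0x28 0x50 0xA0 0x47

Derivation:
Register before byte 1: 0x55
After XOR with byte 0x96: 0xC3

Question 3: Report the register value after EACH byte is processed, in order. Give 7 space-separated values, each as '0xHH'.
0x47 0xF4 0x3F 0x0F 0x00 0x8B 0x4C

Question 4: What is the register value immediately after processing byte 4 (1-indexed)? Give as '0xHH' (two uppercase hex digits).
After byte 1 (0x96): reg=0x47
After byte 2 (0xB9): reg=0xF4
After byte 3 (0xFD): reg=0x3F
After byte 4 (0xE4): reg=0x0F

Answer: 0x0F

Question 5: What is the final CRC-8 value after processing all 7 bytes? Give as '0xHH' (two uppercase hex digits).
After byte 1 (0x96): reg=0x47
After byte 2 (0xB9): reg=0xF4
After byte 3 (0xFD): reg=0x3F
After byte 4 (0xE4): reg=0x0F
After byte 5 (0x0F): reg=0x00
After byte 6 (0x35): reg=0x8B
After byte 7 (0xFE): reg=0x4C

Answer: 0x4C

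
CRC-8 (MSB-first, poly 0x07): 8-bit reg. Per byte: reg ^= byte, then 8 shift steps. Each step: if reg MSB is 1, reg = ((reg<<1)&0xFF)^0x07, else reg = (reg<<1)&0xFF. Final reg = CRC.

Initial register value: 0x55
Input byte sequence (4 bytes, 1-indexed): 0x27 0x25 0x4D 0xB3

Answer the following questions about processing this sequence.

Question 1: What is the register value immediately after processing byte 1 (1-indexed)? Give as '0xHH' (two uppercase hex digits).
Answer: 0x59

Derivation:
After byte 1 (0x27): reg=0x59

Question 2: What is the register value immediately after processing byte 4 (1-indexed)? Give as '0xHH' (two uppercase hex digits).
Answer: 0x3F

Derivation:
After byte 1 (0x27): reg=0x59
After byte 2 (0x25): reg=0x73
After byte 3 (0x4D): reg=0xBA
After byte 4 (0xB3): reg=0x3F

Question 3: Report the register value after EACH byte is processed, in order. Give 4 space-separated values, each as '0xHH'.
0x59 0x73 0xBA 0x3F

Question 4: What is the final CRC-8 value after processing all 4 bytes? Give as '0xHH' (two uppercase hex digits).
After byte 1 (0x27): reg=0x59
After byte 2 (0x25): reg=0x73
After byte 3 (0x4D): reg=0xBA
After byte 4 (0xB3): reg=0x3F

Answer: 0x3F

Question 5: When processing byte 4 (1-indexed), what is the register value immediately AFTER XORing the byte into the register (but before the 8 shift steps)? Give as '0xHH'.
Answer: 0x09

Derivation:
Register before byte 4: 0xBA
Byte 4: 0xB3
0xBA XOR 0xB3 = 0x09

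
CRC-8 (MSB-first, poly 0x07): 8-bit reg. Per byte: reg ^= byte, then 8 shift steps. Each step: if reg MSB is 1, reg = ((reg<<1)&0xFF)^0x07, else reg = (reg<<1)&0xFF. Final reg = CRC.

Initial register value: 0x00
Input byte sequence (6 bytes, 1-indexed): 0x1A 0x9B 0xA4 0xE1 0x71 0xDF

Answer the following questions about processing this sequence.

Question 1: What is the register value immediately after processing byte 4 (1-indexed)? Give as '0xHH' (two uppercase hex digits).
Answer: 0x5B

Derivation:
After byte 1 (0x1A): reg=0x46
After byte 2 (0x9B): reg=0x1D
After byte 3 (0xA4): reg=0x26
After byte 4 (0xE1): reg=0x5B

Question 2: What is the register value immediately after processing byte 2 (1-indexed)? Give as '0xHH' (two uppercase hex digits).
After byte 1 (0x1A): reg=0x46
After byte 2 (0x9B): reg=0x1D

Answer: 0x1D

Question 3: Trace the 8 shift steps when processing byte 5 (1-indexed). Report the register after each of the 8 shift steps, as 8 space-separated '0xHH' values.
Answer: 0x54 0xA8 0x57 0xAE 0x5B 0xB6 0x6B 0xD6

Derivation:
After byte 1 (0x1A): reg=0x46
After byte 2 (0x9B): reg=0x1D
After byte 3 (0xA4): reg=0x26
After byte 4 (0xE1): reg=0x5B
Register before byte 5: 0x5B
After XOR with byte 0x71: 0x2A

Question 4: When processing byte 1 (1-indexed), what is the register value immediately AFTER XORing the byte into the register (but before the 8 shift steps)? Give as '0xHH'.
Answer: 0x1A

Derivation:
Register before byte 1: 0x00
Byte 1: 0x1A
0x00 XOR 0x1A = 0x1A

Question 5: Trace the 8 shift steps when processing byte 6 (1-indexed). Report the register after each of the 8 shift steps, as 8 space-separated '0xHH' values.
After byte 1 (0x1A): reg=0x46
After byte 2 (0x9B): reg=0x1D
After byte 3 (0xA4): reg=0x26
After byte 4 (0xE1): reg=0x5B
After byte 5 (0x71): reg=0xD6
Register before byte 6: 0xD6
After XOR with byte 0xDF: 0x09

Answer: 0x12 0x24 0x48 0x90 0x27 0x4E 0x9C 0x3F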